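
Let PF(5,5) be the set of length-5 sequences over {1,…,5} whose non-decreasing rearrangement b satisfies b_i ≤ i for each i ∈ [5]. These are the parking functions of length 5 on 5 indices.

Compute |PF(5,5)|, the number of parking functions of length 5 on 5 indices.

1296

#PF = (5+1−5)·(5+1)^{5−1} = 1×1296 = 1296
E.g. (3,2,1,4,3) → sorted (1,2,3,3,4): b_i ≤ i ∀i, a PF.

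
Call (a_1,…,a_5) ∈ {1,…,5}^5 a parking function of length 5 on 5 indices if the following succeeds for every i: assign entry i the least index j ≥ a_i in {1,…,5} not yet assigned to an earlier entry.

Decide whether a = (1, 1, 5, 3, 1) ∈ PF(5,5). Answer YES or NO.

YES

Order a: b = (1, 1, 1, 3, 5).
  b_1=1 ≤ 1
  b_2=1 ≤ 2
  b_3=1 ≤ 3
  b_4=3 ≤ 4
  b_5=5 ≤ 5
All bounds hold ⇒ YES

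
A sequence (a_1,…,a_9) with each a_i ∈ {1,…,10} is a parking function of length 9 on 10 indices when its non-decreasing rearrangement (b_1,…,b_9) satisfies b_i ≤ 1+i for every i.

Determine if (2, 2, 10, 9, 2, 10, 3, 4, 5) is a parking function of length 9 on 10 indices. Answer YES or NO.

Rearranged: b = (2, 2, 2, 3, 4, 5, 9, 10, 10).
  b_1=2 ≤ 2
  b_2=2 ≤ 3
  b_3=2 ≤ 4
  b_4=3 ≤ 5
  b_5=4 ≤ 6
  b_6=5 ≤ 7
  b_7=9 > 8
  fails at i=7 ⇒ NO

NO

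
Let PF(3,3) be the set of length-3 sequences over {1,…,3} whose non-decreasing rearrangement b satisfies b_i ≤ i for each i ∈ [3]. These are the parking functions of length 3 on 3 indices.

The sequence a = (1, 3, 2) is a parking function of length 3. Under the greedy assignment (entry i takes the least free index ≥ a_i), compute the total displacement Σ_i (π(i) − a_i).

0

Σπ = 6 ({1..3} each once); Σa = 1+3+2 = 6; disp = 6−6 = 0.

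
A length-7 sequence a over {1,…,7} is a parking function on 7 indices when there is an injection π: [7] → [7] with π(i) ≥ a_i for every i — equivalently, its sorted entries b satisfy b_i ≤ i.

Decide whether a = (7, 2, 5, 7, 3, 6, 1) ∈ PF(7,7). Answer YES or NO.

NO

Order a: b = (1, 2, 3, 5, 6, 7, 7).
  b_1=1 ≤ 1
  b_2=2 ≤ 2
  b_3=3 ≤ 3
  b_4=5 > 4
  fails at i=4 ⇒ NO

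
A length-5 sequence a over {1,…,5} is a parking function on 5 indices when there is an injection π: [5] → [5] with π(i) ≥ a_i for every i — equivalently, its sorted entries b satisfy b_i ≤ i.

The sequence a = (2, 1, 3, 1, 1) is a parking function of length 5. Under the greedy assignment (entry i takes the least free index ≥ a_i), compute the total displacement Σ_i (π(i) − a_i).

Σπ = 15 ({1..5} each once); Σa = 2+1+3+1+1 = 8; disp = 15−8 = 7.

7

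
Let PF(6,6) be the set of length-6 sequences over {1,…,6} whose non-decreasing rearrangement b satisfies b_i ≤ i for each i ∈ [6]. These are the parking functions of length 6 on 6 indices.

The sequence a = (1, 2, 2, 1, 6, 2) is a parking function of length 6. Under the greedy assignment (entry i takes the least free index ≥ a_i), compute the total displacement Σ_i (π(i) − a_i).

7

Σπ = 21 ({1..6} each once); Σa = 1+2+2+1+6+2 = 14; disp = 21−14 = 7.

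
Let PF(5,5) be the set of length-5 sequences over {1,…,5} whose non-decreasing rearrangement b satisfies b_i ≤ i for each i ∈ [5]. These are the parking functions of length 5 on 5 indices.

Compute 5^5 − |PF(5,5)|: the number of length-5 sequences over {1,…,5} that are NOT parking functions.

1829

Count = (6−5)·6^(5−1) = 1·1296 = 1296 (Konheim–Weiss)
E.g. (4,2,3,5,4) → sorted (2,3,4,4,5): b_1=2>1, not a PF.
5^5 − 1296 = 3125 − 1296 = 1829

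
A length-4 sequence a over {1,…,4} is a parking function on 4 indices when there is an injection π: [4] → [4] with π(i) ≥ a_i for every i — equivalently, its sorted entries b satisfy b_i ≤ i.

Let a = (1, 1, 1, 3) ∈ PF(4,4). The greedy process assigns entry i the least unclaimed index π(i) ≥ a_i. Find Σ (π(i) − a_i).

4

Σπ = 4·5/2 = 10 (π permutes [4]); Σa = 1+1+1+3 = 6; disp = 10−6 = 4.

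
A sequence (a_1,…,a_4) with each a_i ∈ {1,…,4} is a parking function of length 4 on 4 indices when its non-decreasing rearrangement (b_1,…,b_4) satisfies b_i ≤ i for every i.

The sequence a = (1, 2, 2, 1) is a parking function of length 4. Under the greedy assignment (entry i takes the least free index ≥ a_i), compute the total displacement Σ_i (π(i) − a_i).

Σπ = 10 ({1..4} each once); Σa = 1+2+2+1 = 6; disp = 10−6 = 4.

4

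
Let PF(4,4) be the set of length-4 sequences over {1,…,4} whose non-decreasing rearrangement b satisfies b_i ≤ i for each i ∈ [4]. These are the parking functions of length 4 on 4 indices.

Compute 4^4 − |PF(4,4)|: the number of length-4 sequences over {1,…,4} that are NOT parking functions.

|PF(4,4)| = (5−4)·5^(4−1) = 1·125 = 125 (Pollak)
E.g. (1,3,3,4) → sorted (1,3,3,4): b_2=3>2, not a PF.
Total 256; non-PF = 256−125 = 131

131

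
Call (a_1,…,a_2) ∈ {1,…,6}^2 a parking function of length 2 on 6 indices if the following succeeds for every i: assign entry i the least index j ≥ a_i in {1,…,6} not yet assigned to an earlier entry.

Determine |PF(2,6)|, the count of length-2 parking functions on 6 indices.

35

#PF = (7−2)·7^(2−1) = 5×7 = 35 (Konheim–Weiss)
E.g. (4,1) → sorted (1,4): b_i ≤ 4+i ∀i, a PF.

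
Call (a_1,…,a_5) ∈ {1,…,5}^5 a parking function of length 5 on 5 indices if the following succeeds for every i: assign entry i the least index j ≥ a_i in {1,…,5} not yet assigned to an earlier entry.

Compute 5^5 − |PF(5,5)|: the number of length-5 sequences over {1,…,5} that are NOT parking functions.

1829

Count = 1·6^4 = 1 · 1296 = 1296 (Konheim–Weiss)
One tuple (2,3,5,5,5) → sorted (2,3,5,5,5): b_1=2>1, not a PF.
Total 3125; non-PF = 3125−1296 = 1829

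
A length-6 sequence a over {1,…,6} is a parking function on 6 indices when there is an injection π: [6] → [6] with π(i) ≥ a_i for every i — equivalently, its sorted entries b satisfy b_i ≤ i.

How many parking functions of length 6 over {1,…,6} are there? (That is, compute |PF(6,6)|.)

#PF = (6+1−6)·(6+1)^{6−1} = 1×16807 = 16807 [KW]
Check (2,2,5,1,6,2) → sorted (1,2,2,2,5,6): b_i ≤ i ∀i, a PF.

16807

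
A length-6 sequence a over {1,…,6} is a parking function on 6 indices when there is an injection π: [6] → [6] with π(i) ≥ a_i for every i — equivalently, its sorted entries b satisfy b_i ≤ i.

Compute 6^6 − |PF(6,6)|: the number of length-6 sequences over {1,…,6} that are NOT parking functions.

29849

#PF = (6−6+1)·(6+1)^(6−1) = 1 · 16807 = 16807 (Konheim–Weiss)
Check (2,2,4,4,5,2) → sorted (2,2,2,4,4,5): b_1=2>1, not a PF.
6^6 − 16807 = 46656 − 16807 = 29849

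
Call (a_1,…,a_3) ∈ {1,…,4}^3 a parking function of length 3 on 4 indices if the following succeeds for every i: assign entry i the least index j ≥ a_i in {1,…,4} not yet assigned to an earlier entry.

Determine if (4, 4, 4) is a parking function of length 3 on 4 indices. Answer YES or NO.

NO

Sorted: b = (4, 4, 4).
  b_1=4 > 2
  fails at i=1 ⇒ NO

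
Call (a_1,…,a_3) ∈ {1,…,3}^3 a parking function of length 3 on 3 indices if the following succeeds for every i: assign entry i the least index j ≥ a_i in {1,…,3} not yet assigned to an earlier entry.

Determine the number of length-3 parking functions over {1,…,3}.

16

|PF(3,3)| = (3+1−3)·(3+1)^{3−1} = 1·16 = 16 [KW]
E.g. (3,2,1) → sorted (1,2,3): b_i ≤ i ∀i, a PF.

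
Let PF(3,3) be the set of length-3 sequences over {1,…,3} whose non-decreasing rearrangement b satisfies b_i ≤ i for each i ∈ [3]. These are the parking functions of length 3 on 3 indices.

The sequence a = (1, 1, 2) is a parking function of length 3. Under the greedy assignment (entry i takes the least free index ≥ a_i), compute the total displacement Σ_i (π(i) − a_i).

Σπ(i) = 1+…+3 = 6; Σa = 1+1+2 = 4; disp = 6−4 = 2.

2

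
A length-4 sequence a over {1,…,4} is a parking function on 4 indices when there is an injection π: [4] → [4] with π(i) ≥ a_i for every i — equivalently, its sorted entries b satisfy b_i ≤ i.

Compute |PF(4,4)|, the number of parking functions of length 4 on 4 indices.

125

#PF = (5−4)·5^(4−1) = 1 · 125 = 125 (Konheim–Weiss)
Example (2,3,1,1) → sorted (1,1,2,3): b_i ≤ i ∀i, a PF.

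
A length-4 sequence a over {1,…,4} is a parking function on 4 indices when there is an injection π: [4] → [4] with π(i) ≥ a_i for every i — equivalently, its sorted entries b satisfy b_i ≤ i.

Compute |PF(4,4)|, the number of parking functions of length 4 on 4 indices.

125

|PF| = (4−4+1)·(4+1)^(4−1) = 1 · 125 = 125 [KW]
Check (1,1,3,3) → sorted (1,1,3,3): b_i ≤ i ∀i, a PF.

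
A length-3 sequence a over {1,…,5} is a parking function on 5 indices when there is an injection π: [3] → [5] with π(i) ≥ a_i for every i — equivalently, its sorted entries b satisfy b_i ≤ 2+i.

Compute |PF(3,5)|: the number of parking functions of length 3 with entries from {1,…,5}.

108

#PF = (6−3)·6^(3−1) = 3 · 36 = 108 (Pollak)
E.g. (3,1,1) → sorted (1,1,3): b_i ≤ 2+i ∀i, a PF.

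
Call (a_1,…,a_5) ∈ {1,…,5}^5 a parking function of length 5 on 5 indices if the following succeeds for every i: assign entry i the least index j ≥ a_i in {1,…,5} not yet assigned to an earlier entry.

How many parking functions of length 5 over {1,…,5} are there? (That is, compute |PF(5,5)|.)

1296

|PF(5,5)| = (5+1−5)·(5+1)^{5−1} = 1 · 1296 = 1296 (Pollak)
One tuple (1,2,4,2,1) → sorted (1,1,2,2,4): b_i ≤ i ∀i, a PF.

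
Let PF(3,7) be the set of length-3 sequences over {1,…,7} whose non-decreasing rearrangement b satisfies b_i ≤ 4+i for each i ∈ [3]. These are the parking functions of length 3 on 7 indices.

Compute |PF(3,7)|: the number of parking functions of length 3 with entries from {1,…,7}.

320

|PF(3,7)| = (7−3+1)·(7+1)^(3−1) = 5×64 = 320 (Pollak)
Check (1,5,5) → sorted (1,5,5): b_i ≤ 4+i ∀i, a PF.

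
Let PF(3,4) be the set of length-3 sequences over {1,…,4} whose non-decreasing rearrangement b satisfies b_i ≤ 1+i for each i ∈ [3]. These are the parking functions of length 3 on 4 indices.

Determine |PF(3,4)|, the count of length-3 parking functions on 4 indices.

#PF = (5−3)·5^(3−1) = 2·25 = 50 (Konheim–Weiss)
One tuple (3,2,3) → sorted (2,3,3): b_i ≤ 1+i ∀i, a PF.

50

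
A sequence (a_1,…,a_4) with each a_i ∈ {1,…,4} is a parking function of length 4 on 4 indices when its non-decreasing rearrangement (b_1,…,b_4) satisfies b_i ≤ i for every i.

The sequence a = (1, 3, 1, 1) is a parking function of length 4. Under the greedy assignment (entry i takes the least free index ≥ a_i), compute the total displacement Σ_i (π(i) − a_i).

4

Σπ = 10 ({1..4} each once); Σa = 1+3+1+1 = 6; disp = 10−6 = 4.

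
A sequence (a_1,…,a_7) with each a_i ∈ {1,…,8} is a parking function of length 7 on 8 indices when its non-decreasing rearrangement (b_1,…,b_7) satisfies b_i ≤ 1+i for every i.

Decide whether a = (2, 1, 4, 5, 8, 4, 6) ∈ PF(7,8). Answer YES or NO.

Order a: b = (1, 2, 4, 4, 5, 6, 8).
  b_1=1 ≤ 2
  b_2=2 ≤ 3
  b_3=4 ≤ 4
  b_4=4 ≤ 5
  b_5=5 ≤ 6
  b_6=6 ≤ 7
  b_7=8 ≤ 8
All bounds hold ⇒ YES

YES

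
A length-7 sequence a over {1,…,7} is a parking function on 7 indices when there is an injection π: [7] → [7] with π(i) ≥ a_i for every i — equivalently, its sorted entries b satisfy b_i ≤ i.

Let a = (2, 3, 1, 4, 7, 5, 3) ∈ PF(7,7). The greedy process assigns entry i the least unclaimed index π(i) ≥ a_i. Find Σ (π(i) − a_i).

3

Σπ = 28 ({1..7} each once); Σa = 2+3+1+4+7+5+3 = 25; disp = 28−25 = 3.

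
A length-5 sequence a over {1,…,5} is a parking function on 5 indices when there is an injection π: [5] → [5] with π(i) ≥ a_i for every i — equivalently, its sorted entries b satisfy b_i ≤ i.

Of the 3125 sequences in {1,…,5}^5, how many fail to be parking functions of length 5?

1829

|PF(5,5)| = (5−5+1)·(5+1)^(5−1) = 1 · 1296 = 1296 (Pollak)
Check (5,4,3,2,5) → sorted (2,3,4,5,5): b_1=2>1, not a PF.
Total 3125; non-PF = 3125−1296 = 1829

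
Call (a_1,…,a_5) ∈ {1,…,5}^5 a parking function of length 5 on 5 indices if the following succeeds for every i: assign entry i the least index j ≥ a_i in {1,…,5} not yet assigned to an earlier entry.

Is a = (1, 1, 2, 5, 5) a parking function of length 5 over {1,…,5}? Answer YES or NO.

Order a: b = (1, 1, 2, 5, 5).
  b_1=1 ≤ 1
  b_2=1 ≤ 2
  b_3=2 ≤ 3
  b_4=5 > 4
  fails at i=4 ⇒ NO

NO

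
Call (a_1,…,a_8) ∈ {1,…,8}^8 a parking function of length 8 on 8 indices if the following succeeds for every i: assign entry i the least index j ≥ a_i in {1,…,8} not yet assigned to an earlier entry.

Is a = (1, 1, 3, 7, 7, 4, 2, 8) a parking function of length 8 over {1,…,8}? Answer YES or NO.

NO

Sorted: b = (1, 1, 2, 3, 4, 7, 7, 8).
  b_1=1 ≤ 1
  b_2=1 ≤ 2
  b_3=2 ≤ 3
  b_4=3 ≤ 4
  b_5=4 ≤ 5
  b_6=7 > 6
  fails at i=6 ⇒ NO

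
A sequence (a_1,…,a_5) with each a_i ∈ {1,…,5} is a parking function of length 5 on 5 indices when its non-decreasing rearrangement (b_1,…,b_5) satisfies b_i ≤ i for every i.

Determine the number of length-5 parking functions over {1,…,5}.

|PF(5,5)| = (5+1−5)·(5+1)^{5−1} = 1 · 1296 = 1296
One tuple (1,2,4,3,2) → sorted (1,2,2,3,4): b_i ≤ i ∀i, a PF.

1296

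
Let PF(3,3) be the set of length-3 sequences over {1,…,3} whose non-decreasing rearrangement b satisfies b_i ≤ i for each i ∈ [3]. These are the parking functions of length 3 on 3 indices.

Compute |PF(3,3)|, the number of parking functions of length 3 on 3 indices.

|PF| = (4−3)·4^(3−1) = 1·16 = 16 (Konheim–Weiss)
E.g. (1,1,2) → sorted (1,1,2): b_i ≤ i ∀i, a PF.

16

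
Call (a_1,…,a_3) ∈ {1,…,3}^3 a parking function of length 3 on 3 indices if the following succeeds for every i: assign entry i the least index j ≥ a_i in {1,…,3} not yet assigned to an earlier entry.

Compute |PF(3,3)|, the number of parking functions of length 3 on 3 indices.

Count = (3−3+1)·(3+1)^(3−1) = 1×16 = 16
Check (2,2,1) → sorted (1,2,2): b_i ≤ i ∀i, a PF.

16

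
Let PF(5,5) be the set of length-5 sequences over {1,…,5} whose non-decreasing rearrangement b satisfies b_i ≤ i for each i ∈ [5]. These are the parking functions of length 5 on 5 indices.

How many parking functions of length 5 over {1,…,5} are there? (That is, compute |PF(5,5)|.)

#PF = (5−5+1)·(5+1)^(5−1) = 1 · 1296 = 1296
Example (1,4,2,3,3) → sorted (1,2,3,3,4): b_i ≤ i ∀i, a PF.

1296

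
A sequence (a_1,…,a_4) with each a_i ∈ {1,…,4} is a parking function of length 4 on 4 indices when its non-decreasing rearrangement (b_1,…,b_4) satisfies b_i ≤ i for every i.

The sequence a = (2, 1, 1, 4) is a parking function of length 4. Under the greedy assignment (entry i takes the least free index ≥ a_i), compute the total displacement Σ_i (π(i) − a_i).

2

Σπ = 4·5/2 = 10 (π permutes [4]); Σa = 2+1+1+4 = 8; disp = 10−8 = 2.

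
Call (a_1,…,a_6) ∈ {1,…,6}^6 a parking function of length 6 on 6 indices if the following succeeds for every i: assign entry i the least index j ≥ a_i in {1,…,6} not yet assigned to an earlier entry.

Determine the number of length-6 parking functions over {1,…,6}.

16807

|PF| = (7−6)·7^(6−1) = 1×16807 = 16807 [KW]
One tuple (2,4,2,1,2,2) → sorted (1,2,2,2,2,4): b_i ≤ i ∀i, a PF.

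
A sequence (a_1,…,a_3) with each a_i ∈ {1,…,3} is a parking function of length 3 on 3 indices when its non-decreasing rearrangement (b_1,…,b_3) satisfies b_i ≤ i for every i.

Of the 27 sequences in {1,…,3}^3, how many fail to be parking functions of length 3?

Count = (4−3)·4^(3−1) = 1 · 16 = 16 (Pollak)
E.g. (3,2,3) → sorted (2,3,3): b_1=2>1, not a PF.
So 27 − 16 = 11 fail.

11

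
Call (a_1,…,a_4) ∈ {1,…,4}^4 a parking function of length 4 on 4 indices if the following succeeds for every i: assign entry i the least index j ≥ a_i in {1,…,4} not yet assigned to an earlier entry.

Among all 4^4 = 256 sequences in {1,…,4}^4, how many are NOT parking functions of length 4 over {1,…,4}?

|PF(4,4)| = (5−4)·5^(4−1) = 1 · 125 = 125
Check (4,4,4,2) → sorted (2,4,4,4): b_1=2>1, not a PF.
So 256 − 125 = 131 fail.

131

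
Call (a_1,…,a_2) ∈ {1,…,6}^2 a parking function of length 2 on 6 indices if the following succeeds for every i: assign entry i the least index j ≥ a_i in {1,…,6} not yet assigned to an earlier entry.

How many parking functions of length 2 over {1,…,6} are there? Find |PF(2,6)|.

35

|PF(2,6)| = (7−2)·7^(2−1) = 5·7 = 35 (Konheim–Weiss)
E.g. (4,6) → sorted (4,6): b_i ≤ 4+i ∀i, a PF.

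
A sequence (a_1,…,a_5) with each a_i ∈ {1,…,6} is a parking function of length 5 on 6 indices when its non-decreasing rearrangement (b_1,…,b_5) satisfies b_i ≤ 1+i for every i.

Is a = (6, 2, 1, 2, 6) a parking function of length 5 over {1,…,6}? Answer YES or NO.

Order a: b = (1, 2, 2, 6, 6).
  b_1=1 ≤ 2
  b_2=2 ≤ 3
  b_3=2 ≤ 4
  b_4=6 > 5
  fails at i=4 ⇒ NO

NO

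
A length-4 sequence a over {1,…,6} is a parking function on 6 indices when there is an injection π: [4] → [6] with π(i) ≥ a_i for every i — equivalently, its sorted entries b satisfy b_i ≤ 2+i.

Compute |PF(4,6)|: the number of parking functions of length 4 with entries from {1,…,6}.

1029

#PF = (6−4+1)·(6+1)^(4−1) = 3×343 = 1029
E.g. (4,1,2,6) → sorted (1,2,4,6): b_i ≤ 2+i ∀i, a PF.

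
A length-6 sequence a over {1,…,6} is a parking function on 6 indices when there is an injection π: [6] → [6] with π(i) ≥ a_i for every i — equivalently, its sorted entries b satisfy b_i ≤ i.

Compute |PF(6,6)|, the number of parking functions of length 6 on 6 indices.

16807

#PF = 1·7^5 = 1×16807 = 16807 (Konheim–Weiss)
Check (1,5,3,3,6,2) → sorted (1,2,3,3,5,6): b_i ≤ i ∀i, a PF.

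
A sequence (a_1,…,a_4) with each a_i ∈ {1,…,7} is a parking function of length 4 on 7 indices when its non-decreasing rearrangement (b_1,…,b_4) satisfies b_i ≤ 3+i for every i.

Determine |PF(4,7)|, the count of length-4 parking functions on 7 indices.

#PF = (7+1−4)·(7+1)^{4−1} = 4 · 512 = 2048 (Konheim–Weiss)
E.g. (7,5,1,6) → sorted (1,5,6,7): b_i ≤ 3+i ∀i, a PF.

2048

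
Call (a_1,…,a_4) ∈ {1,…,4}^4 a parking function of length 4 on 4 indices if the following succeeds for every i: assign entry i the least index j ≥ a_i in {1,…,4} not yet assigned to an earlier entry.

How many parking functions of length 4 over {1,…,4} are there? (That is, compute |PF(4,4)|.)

|PF| = (5−4)·5^(4−1) = 1 · 125 = 125 [KW]
E.g. (1,2,1,4) → sorted (1,1,2,4): b_i ≤ i ∀i, a PF.

125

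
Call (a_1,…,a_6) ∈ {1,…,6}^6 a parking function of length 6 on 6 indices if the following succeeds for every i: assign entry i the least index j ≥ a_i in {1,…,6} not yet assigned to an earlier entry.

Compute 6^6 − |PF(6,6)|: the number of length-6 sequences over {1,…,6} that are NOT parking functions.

|PF(6,6)| = (7−6)·7^(6−1) = 1 · 16807 = 16807
Example (6,5,4,6,4,4) → sorted (4,4,4,5,6,6): b_1=4>1, not a PF.
Total 46656; non-PF = 46656−16807 = 29849

29849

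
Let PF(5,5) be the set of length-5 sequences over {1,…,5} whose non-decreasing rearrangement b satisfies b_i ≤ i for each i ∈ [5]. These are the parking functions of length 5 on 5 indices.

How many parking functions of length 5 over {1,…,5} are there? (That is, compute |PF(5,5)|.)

|PF(5,5)| = (5−5+1)·(5+1)^(5−1) = 1×1296 = 1296 (Pollak)
E.g. (3,2,4,1,1) → sorted (1,1,2,3,4): b_i ≤ i ∀i, a PF.

1296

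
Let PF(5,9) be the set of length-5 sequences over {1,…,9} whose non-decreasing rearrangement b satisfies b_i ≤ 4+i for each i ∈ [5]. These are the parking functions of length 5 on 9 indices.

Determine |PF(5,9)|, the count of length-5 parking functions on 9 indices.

|PF(5,9)| = 5·10^4 = 5×10000 = 50000 (Pollak)
Check (3,2,5,4,3) → sorted (2,3,3,4,5): b_i ≤ 4+i ∀i, a PF.

50000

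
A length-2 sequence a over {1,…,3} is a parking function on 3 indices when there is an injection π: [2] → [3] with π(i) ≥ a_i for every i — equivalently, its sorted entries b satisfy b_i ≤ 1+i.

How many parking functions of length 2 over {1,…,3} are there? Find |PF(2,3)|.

#PF = 2·4^1 = 2 · 4 = 8 (Konheim–Weiss)
E.g. (3,1) → sorted (1,3): b_i ≤ 1+i ∀i, a PF.

8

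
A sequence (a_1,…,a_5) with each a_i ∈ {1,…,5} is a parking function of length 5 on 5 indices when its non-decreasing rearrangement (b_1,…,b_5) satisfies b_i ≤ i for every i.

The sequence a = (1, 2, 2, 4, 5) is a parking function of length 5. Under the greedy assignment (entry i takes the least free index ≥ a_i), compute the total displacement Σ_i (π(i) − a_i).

1

Σπ = 5·6/2 = 15 (π permutes [5]); Σa = 1+2+2+4+5 = 14; disp = 15−14 = 1.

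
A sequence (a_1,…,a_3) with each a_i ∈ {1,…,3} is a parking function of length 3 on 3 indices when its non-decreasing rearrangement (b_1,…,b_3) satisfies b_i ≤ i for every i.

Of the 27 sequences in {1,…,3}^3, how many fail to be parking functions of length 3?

11

|PF| = 1·4^2 = 1×16 = 16 [KW]
One tuple (2,3,3) → sorted (2,3,3): b_1=2>1, not a PF.
Total 27; non-PF = 27−16 = 11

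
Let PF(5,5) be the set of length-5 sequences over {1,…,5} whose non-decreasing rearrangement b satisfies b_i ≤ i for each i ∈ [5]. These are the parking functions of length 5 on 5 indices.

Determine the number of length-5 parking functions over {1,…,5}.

#PF = (5+1−5)·(5+1)^{5−1} = 1 · 1296 = 1296 (Konheim–Weiss)
Example (4,4,1,1,1) → sorted (1,1,1,4,4): b_i ≤ i ∀i, a PF.

1296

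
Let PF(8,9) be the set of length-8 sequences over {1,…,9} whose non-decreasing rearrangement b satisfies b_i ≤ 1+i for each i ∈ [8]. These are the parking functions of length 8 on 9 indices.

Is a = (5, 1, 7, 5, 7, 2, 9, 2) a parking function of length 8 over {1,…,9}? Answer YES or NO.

Order a: b = (1, 2, 2, 5, 5, 7, 7, 9).
  b_1=1 ≤ 2
  b_2=2 ≤ 3
  b_3=2 ≤ 4
  b_4=5 ≤ 5
  b_5=5 ≤ 6
  b_6=7 ≤ 7
  b_7=7 ≤ 8
  b_8=9 ≤ 9
All bounds hold ⇒ YES

YES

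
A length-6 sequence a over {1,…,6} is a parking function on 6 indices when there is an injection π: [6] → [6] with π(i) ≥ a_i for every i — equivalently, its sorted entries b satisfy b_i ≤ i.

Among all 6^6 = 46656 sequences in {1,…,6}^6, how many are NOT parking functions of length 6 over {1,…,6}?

|PF(6,6)| = (6+1−6)·(6+1)^{6−1} = 1×16807 = 16807 [KW]
One tuple (6,5,4,6,4,6) → sorted (4,4,5,6,6,6): b_1=4>1, not a PF.
Total 46656; non-PF = 46656−16807 = 29849

29849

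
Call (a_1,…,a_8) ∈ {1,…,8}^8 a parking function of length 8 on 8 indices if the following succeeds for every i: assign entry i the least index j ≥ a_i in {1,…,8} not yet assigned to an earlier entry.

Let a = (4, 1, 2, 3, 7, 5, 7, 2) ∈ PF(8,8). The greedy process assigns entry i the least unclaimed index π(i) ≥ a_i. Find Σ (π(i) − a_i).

5

Σπ(i) = 1+…+8 = 36; Σa = 4+1+2+3+7+5+7+2 = 31; disp = 36−31 = 5.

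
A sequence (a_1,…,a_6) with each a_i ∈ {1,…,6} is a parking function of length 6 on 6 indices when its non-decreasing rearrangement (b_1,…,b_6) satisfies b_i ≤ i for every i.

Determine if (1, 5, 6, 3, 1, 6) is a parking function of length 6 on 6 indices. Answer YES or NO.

NO

Sorted: b = (1, 1, 3, 5, 6, 6).
  b_1=1 ≤ 1
  b_2=1 ≤ 2
  b_3=3 ≤ 3
  b_4=5 > 4
  fails at i=4 ⇒ NO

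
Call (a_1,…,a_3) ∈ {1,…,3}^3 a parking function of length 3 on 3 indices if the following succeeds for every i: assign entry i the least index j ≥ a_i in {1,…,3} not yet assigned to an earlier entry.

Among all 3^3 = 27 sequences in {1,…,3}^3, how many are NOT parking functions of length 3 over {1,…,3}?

|PF(3,3)| = 1·4^2 = 1·16 = 16
One tuple (3,3,3) → sorted (3,3,3): b_1=3>1, not a PF.
So 27 − 16 = 11 fail.

11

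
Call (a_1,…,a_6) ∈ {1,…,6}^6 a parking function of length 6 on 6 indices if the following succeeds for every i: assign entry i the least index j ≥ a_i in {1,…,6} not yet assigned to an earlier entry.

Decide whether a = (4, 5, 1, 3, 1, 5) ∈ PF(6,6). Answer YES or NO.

Order a: b = (1, 1, 3, 4, 5, 5).
  b_1=1 ≤ 1
  b_2=1 ≤ 2
  b_3=3 ≤ 3
  b_4=4 ≤ 4
  b_5=5 ≤ 5
  b_6=5 ≤ 6
All bounds hold ⇒ YES

YES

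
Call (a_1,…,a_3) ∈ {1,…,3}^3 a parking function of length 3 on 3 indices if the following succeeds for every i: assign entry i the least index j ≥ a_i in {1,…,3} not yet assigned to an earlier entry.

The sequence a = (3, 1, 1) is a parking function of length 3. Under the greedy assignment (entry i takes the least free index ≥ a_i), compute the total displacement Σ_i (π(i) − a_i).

1

Σπ = 3·4/2 = 6 (π permutes [3]); Σa = 3+1+1 = 5; disp = 6−5 = 1.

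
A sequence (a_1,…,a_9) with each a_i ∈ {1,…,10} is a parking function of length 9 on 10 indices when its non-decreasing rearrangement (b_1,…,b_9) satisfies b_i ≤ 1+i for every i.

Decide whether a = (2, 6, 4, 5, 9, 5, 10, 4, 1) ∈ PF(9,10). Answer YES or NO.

YES

Order a: b = (1, 2, 4, 4, 5, 5, 6, 9, 10).
  b_1=1 ≤ 2
  b_2=2 ≤ 3
  b_3=4 ≤ 4
  b_4=4 ≤ 5
  b_5=5 ≤ 6
  b_6=5 ≤ 7
  b_7=6 ≤ 8
  b_8=9 ≤ 9
  b_9=10 ≤ 10
All bounds hold ⇒ YES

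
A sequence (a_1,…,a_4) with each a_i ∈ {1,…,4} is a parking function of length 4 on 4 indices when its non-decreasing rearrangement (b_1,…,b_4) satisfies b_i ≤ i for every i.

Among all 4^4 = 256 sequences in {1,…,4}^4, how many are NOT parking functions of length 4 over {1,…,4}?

|PF(4,4)| = (5−4)·5^(4−1) = 1 · 125 = 125 (Pollak)
One tuple (4,4,4,4) → sorted (4,4,4,4): b_1=4>1, not a PF.
So 256 − 125 = 131 fail.

131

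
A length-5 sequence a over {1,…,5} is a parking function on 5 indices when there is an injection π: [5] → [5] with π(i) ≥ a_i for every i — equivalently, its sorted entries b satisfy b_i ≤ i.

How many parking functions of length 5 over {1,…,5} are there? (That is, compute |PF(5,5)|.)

1296

#PF = 1·6^4 = 1×1296 = 1296 [KW]
Example (3,4,1,2,2) → sorted (1,2,2,3,4): b_i ≤ i ∀i, a PF.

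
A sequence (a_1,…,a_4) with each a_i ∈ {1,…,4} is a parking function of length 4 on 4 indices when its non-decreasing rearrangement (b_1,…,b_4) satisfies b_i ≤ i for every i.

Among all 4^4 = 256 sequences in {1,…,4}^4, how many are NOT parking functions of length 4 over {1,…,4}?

|PF| = (4+1−4)·(4+1)^{4−1} = 1 · 125 = 125 (Konheim–Weiss)
Check (3,2,3,2) → sorted (2,2,3,3): b_1=2>1, not a PF.
So 256 − 125 = 131 fail.

131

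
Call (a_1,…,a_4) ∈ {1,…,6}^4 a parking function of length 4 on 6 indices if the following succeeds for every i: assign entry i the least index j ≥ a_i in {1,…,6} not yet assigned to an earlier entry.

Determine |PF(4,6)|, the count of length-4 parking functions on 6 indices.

1029

|PF(4,6)| = (6−4+1)·(6+1)^(4−1) = 3·343 = 1029 (Konheim–Weiss)
One tuple (2,1,2,6) → sorted (1,2,2,6): b_i ≤ 2+i ∀i, a PF.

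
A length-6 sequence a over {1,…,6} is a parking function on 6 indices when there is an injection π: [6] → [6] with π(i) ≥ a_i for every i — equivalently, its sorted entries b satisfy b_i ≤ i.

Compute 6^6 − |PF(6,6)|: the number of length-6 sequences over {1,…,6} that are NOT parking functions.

29849

Count = (7−6)·7^(6−1) = 1 · 16807 = 16807 [KW]
Check (6,1,6,2,4,6) → sorted (1,2,4,6,6,6): b_3=4>3, not a PF.
Total 46656; non-PF = 46656−16807 = 29849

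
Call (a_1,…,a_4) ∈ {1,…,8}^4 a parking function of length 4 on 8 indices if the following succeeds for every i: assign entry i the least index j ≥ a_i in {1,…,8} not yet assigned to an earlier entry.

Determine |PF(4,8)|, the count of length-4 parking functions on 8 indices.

Count = 5·9^3 = 5·729 = 3645 (Konheim–Weiss)
One tuple (4,8,4,4) → sorted (4,4,4,8): b_i ≤ 4+i ∀i, a PF.

3645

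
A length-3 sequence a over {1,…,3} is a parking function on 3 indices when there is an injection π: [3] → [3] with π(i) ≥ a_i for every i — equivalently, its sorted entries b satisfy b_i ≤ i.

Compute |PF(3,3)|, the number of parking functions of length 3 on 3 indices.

#PF = 1·4^2 = 1 · 16 = 16
Example (2,1,1) → sorted (1,1,2): b_i ≤ i ∀i, a PF.

16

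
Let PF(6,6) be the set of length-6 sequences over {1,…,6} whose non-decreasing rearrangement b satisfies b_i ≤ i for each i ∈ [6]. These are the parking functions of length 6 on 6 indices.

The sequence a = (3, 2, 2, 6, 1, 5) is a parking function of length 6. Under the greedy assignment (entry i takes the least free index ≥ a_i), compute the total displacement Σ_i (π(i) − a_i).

Σπ = 21 ({1..6} each once); Σa = 3+2+2+6+1+5 = 19; disp = 21−19 = 2.

2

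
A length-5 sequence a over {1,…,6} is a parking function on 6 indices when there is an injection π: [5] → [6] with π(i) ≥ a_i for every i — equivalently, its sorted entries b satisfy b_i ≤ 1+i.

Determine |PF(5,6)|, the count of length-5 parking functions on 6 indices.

|PF(5,6)| = (7−5)·7^(5−1) = 2 · 2401 = 4802 [KW]
Example (5,4,5,3,1) → sorted (1,3,4,5,5): b_i ≤ 1+i ∀i, a PF.

4802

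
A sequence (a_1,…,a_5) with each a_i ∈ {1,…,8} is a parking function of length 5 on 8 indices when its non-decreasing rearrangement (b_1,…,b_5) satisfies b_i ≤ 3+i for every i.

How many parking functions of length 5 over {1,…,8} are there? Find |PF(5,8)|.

26244

#PF = (9−5)·9^(5−1) = 4·6561 = 26244 (Pollak)
One tuple (3,2,4,4,5) → sorted (2,3,4,4,5): b_i ≤ 3+i ∀i, a PF.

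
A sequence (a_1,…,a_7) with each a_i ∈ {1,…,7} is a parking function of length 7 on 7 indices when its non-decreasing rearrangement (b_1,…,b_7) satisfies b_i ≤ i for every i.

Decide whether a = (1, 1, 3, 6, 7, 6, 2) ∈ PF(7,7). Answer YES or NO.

NO

Rearranged: b = (1, 1, 2, 3, 6, 6, 7).
  b_1=1 ≤ 1
  b_2=1 ≤ 2
  b_3=2 ≤ 3
  b_4=3 ≤ 4
  b_5=6 > 5
  fails at i=5 ⇒ NO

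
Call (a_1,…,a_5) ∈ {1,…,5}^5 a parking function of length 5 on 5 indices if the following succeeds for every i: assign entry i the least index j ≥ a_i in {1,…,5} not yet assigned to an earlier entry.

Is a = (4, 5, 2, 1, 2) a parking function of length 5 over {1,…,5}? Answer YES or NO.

YES

Sorted: b = (1, 2, 2, 4, 5).
  b_1=1 ≤ 1
  b_2=2 ≤ 2
  b_3=2 ≤ 3
  b_4=4 ≤ 4
  b_5=5 ≤ 5
All bounds hold ⇒ YES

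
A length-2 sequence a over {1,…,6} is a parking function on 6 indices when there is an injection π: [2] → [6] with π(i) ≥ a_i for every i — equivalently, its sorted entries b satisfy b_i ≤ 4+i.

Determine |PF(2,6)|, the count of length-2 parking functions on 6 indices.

35

|PF(2,6)| = (6−2+1)·(6+1)^(2−1) = 5·7 = 35
E.g. (2,3) → sorted (2,3): b_i ≤ 4+i ∀i, a PF.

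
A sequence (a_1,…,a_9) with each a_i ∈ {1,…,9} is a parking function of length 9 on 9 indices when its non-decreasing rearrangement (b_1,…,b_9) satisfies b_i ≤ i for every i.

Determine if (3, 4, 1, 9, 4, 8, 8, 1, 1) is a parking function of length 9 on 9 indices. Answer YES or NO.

NO

Order a: b = (1, 1, 1, 3, 4, 4, 8, 8, 9).
  b_1=1 ≤ 1
  b_2=1 ≤ 2
  b_3=1 ≤ 3
  b_4=3 ≤ 4
  b_5=4 ≤ 5
  b_6=4 ≤ 6
  b_7=8 > 7
  fails at i=7 ⇒ NO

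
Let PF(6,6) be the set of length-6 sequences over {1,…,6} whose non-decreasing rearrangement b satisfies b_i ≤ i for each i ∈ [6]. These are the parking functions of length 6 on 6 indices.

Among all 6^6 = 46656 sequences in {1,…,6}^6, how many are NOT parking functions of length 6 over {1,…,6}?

Count = (7−6)·7^(6−1) = 1·16807 = 16807
Example (3,5,5,3,6,6) → sorted (3,3,5,5,6,6): b_1=3>1, not a PF.
Total 46656; non-PF = 46656−16807 = 29849

29849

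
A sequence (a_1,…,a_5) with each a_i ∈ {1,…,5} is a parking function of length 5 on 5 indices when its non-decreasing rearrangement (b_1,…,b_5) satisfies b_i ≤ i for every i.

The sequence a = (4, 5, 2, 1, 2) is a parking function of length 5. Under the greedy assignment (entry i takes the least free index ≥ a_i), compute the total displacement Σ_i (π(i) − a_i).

Σπ(i) = 1+…+5 = 15; Σa = 4+5+2+1+2 = 14; disp = 15−14 = 1.

1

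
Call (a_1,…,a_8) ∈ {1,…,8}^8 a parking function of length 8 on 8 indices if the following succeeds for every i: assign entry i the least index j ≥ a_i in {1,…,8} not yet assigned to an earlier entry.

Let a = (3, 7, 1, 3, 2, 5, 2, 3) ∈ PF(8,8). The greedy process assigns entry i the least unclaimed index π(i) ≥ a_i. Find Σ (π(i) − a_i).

Σπ(i) = 1+…+8 = 36; Σa = 3+7+1+3+2+5+2+3 = 26; disp = 36−26 = 10.

10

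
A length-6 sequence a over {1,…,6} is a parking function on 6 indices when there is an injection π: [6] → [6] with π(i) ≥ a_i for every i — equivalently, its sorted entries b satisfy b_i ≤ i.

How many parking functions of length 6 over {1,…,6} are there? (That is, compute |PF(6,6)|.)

16807

|PF| = (6+1−6)·(6+1)^{6−1} = 1 · 16807 = 16807 [KW]
One tuple (5,4,6,1,3,2) → sorted (1,2,3,4,5,6): b_i ≤ i ∀i, a PF.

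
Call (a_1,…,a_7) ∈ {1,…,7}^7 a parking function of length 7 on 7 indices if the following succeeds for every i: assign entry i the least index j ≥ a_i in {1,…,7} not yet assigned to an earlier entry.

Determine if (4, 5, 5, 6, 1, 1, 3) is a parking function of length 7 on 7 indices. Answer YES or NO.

Rearranged: b = (1, 1, 3, 4, 5, 5, 6).
  b_1=1 ≤ 1
  b_2=1 ≤ 2
  b_3=3 ≤ 3
  b_4=4 ≤ 4
  b_5=5 ≤ 5
  b_6=5 ≤ 6
  b_7=6 ≤ 7
All bounds hold ⇒ YES

YES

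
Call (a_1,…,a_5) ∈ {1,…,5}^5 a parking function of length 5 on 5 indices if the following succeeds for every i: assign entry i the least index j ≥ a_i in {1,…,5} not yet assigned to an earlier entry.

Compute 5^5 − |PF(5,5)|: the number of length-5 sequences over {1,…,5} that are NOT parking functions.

#PF = (5−5+1)·(5+1)^(5−1) = 1×1296 = 1296 (Pollak)
Check (4,3,4,3,4) → sorted (3,3,4,4,4): b_1=3>1, not a PF.
5^5 − 1296 = 3125 − 1296 = 1829

1829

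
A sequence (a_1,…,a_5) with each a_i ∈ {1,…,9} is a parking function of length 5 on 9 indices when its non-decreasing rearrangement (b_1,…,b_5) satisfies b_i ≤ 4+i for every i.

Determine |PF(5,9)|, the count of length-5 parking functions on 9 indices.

50000

Count = (9+1−5)·(9+1)^{5−1} = 5 · 10000 = 50000
Example (1,3,1,4,3) → sorted (1,1,3,3,4): b_i ≤ 4+i ∀i, a PF.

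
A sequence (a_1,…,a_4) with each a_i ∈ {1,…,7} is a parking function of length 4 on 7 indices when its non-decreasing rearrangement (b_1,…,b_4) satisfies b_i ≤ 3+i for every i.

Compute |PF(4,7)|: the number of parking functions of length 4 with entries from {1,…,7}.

#PF = (7−4+1)·(7+1)^(4−1) = 4×512 = 2048
Check (4,6,5,5) → sorted (4,5,5,6): b_i ≤ 3+i ∀i, a PF.

2048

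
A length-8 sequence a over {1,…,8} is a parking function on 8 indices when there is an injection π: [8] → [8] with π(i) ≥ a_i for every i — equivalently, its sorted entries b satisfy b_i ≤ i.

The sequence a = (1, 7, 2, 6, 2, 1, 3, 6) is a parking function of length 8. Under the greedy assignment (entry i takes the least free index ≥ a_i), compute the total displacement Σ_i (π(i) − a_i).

8

Σπ = 36 ({1..8} each once); Σa = 1+7+2+6+2+1+3+6 = 28; disp = 36−28 = 8.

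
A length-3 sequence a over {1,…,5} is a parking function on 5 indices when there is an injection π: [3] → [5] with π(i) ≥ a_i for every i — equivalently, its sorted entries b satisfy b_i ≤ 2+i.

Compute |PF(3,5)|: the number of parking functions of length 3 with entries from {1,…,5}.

108

Count = (5−3+1)·(5+1)^(3−1) = 3×36 = 108 (Konheim–Weiss)
Example (3,2,5) → sorted (2,3,5): b_i ≤ 2+i ∀i, a PF.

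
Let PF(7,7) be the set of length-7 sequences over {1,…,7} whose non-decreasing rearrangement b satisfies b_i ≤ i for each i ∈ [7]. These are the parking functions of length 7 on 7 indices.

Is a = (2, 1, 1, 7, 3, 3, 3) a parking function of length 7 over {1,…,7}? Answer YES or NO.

Sorted: b = (1, 1, 2, 3, 3, 3, 7).
  b_1=1 ≤ 1
  b_2=1 ≤ 2
  b_3=2 ≤ 3
  b_4=3 ≤ 4
  b_5=3 ≤ 5
  b_6=3 ≤ 6
  b_7=7 ≤ 7
All bounds hold ⇒ YES

YES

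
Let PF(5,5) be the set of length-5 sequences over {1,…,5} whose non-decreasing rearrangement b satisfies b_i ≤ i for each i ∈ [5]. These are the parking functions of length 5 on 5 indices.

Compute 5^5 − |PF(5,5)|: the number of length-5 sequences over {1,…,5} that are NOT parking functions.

1829

#PF = 1·6^4 = 1×1296 = 1296
Example (4,3,5,1,5) → sorted (1,3,4,5,5): b_2=3>2, not a PF.
So 3125 − 1296 = 1829 fail.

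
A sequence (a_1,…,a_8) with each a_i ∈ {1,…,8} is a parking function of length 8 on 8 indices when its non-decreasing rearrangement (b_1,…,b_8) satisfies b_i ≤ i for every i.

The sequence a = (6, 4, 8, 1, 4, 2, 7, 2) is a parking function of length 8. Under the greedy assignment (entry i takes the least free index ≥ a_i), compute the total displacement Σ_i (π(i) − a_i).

2

Σπ = 8·9/2 = 36 (π permutes [8]); Σa = 6+4+8+1+4+2+7+2 = 34; disp = 36−34 = 2.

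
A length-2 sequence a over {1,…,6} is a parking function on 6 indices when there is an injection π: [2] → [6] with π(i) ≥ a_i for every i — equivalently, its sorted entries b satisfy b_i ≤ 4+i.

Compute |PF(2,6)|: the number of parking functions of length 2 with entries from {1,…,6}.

|PF| = (6+1−2)·(6+1)^{2−1} = 5 · 7 = 35 (Pollak)
Check (5,3) → sorted (3,5): b_i ≤ 4+i ∀i, a PF.

35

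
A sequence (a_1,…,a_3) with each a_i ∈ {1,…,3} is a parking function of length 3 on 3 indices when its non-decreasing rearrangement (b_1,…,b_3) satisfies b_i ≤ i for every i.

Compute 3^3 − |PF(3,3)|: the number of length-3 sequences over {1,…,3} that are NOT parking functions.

|PF| = (3−3+1)·(3+1)^(3−1) = 1×16 = 16 (Pollak)
Check (2,3,2) → sorted (2,2,3): b_1=2>1, not a PF.
So 27 − 16 = 11 fail.

11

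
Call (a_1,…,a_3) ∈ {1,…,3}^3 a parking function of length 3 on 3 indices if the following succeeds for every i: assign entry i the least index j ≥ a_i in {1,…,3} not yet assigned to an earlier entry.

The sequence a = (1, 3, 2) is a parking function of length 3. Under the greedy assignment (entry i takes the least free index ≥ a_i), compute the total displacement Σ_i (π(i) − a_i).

0

Σπ(i) = 1+…+3 = 6; Σa = 1+3+2 = 6; disp = 6−6 = 0.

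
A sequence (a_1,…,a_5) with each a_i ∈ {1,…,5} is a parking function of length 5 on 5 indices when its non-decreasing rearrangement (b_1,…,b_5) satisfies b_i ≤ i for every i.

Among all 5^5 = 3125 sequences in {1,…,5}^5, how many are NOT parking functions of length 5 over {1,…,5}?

1829

Count = 1·6^4 = 1·1296 = 1296 [KW]
One tuple (4,4,5,3,5) → sorted (3,4,4,5,5): b_1=3>1, not a PF.
So 3125 − 1296 = 1829 fail.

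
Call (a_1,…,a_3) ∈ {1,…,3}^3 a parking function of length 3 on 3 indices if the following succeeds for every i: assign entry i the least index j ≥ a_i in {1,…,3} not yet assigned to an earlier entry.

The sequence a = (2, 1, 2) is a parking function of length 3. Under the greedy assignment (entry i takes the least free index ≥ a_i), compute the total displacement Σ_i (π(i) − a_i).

Σπ = 6 ({1..3} each once); Σa = 2+1+2 = 5; disp = 6−5 = 1.

1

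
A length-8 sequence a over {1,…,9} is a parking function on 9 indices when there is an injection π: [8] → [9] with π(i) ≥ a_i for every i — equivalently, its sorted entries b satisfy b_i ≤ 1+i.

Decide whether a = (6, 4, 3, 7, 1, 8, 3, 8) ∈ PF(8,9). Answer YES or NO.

Rearranged: b = (1, 3, 3, 4, 6, 7, 8, 8).
  b_1=1 ≤ 2
  b_2=3 ≤ 3
  b_3=3 ≤ 4
  b_4=4 ≤ 5
  b_5=6 ≤ 6
  b_6=7 ≤ 7
  b_7=8 ≤ 8
  b_8=8 ≤ 9
All bounds hold ⇒ YES

YES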